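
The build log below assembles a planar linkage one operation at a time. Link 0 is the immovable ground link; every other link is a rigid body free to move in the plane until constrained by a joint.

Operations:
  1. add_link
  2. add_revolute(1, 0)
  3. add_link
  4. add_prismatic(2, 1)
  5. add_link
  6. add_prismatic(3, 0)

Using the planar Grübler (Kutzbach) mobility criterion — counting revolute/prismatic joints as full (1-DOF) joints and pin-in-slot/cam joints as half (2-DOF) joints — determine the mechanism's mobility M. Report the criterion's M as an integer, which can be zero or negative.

[1;0;0] (link 0 is ground)
L+ [2;0;0]
R(1,0)∈J1 [2;1;0]
L+ [3;1;0]
P(2,1)∈J1 [3;2;0]
L+ [4;2;0]
P(3,0)∈J1 [4;3;0]
mobility = 9 − 6 − 0 = 3

M = 3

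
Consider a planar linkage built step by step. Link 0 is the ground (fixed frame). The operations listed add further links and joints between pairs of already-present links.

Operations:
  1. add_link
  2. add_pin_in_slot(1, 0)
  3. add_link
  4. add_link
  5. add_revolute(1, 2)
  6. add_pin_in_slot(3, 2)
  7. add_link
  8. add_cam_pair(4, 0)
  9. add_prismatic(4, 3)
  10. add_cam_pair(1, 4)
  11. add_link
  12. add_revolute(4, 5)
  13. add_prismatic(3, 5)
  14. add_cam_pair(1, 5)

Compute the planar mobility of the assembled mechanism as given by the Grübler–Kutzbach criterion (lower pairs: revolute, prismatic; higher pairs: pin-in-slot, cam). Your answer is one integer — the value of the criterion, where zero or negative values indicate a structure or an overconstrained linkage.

M = 2

[1;0;0] (link 0 is ground)
L+ [2;0;0]
PS(1,0)∈J2 [2;0;1]
L+ [3;0;1]
L+ [4;0;1]
R(1,2)∈J1 [4;1;1]
PS(3,2)∈J2 [4;1;2]
L+ [5;1;2]
C(4,0)∈J2 [5;1;3]
P(4,3)∈J1 [5;2;3]
C(1,4)∈J2 [5;2;4]
L+ [6;2;4]
R(4,5)∈J1 [6;3;4]
P(3,5)∈J1 [6;4;4]
C(1,5)∈J2 [6;4;5]
mobility = 15 − 8 − 5 = 2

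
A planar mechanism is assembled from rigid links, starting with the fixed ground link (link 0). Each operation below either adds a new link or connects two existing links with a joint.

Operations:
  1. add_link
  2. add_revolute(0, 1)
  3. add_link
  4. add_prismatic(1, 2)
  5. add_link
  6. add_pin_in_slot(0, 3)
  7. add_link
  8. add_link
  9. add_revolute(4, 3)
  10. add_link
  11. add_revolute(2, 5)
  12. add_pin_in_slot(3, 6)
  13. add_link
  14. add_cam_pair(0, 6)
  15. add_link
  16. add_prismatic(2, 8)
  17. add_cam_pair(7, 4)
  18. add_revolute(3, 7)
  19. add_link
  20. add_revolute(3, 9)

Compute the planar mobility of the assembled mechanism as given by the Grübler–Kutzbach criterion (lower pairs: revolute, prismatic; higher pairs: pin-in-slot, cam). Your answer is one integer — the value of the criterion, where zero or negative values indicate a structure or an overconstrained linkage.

M = 9

ground; <1,0,0>
#1 <2,0,0>
R:0↔1 J1 <2,1,0>
#2 <3,1,0>
P:1↔2 J1 <3,2,0>
#3 <4,2,0>
PS:0↔3 J2 <4,2,1>
#4 <5,2,1>
#5 <6,2,1>
R:4↔3 J1 <6,3,1>
#6 <7,3,1>
R:2↔5 J1 <7,4,1>
PS:3↔6 J2 <7,4,2>
#7 <8,4,2>
C:0↔6 J2 <8,4,3>
#8 <9,4,3>
P:2↔8 J1 <9,5,3>
C:7↔4 J2 <9,5,4>
R:3↔7 J1 <9,6,4>
#9 <10,6,4>
R:3↔9 J1 <10,7,4>
3×9 − 2×7 − 1×4 = 9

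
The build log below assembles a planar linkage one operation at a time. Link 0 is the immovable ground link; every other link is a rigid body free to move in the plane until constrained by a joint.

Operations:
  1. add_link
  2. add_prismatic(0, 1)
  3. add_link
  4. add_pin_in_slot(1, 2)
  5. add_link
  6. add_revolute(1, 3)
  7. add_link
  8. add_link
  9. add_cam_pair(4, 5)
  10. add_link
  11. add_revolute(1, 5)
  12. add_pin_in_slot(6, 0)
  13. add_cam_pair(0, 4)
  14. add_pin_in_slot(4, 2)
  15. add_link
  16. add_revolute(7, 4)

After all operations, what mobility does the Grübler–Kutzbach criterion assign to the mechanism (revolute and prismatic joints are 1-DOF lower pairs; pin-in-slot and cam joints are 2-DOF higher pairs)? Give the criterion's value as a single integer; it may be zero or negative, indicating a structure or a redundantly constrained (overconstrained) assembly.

link 0 = ground. State L|J1|J2 = 1|0|0
+link1  2|0|0
P(0,1) f=1→J1  2|1|0
+link2  3|1|0
PS(1,2) f=2→J2  3|1|1
+link3  4|1|1
R(1,3) f=1→J1  4|2|1
+link4  5|2|1
+link5  6|2|1
C(4,5) f=2→J2  6|2|2
+link6  7|2|2
R(1,5) f=1→J1  7|3|2
PS(6,0) f=2→J2  7|3|3
C(0,4) f=2→J2  7|3|4
PS(4,2) f=2→J2  7|3|5
+link7  8|3|5
R(7,4) f=1→J1  8|4|5
M = 3(8−1)−2·4−5 = 21−8−5 = 8

M = 8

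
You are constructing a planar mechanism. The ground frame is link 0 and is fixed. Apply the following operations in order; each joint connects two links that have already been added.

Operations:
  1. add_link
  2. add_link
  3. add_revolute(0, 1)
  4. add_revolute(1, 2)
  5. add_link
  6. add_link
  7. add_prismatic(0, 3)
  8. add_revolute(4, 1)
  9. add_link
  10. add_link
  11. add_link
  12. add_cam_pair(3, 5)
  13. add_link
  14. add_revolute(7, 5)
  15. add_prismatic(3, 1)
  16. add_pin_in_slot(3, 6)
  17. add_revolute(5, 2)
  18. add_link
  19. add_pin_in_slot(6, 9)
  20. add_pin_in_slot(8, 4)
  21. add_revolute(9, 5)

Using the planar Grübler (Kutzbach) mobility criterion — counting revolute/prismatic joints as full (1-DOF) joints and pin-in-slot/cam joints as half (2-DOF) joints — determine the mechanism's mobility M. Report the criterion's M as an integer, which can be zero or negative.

L=1 J1=0 J2=0
add link → L=2 J1=0 J2=0
add link → L=3 J1=0 J2=0
R@0,1 dof=1 J1 → L=3 J1=1 J2=0
R@1,2 dof=1 J1 → L=3 J1=2 J2=0
add link → L=4 J1=2 J2=0
add link → L=5 J1=2 J2=0
P@0,3 dof=1 J1 → L=5 J1=3 J2=0
R@4,1 dof=1 J1 → L=5 J1=4 J2=0
add link → L=6 J1=4 J2=0
add link → L=7 J1=4 J2=0
add link → L=8 J1=4 J2=0
C@3,5 dof=2 J2 → L=8 J1=4 J2=1
add link → L=9 J1=4 J2=1
R@7,5 dof=1 J1 → L=9 J1=5 J2=1
P@3,1 dof=1 J1 → L=9 J1=6 J2=1
PS@3,6 dof=2 J2 → L=9 J1=6 J2=2
R@5,2 dof=1 J1 → L=9 J1=7 J2=2
add link → L=10 J1=7 J2=2
PS@6,9 dof=2 J2 → L=10 J1=7 J2=3
PS@8,4 dof=2 J2 → L=10 J1=7 J2=4
R@9,5 dof=1 J1 → L=10 J1=8 J2=4
M=3(L−1)−2J1−J2=3·9−2·8−4=7

M = 7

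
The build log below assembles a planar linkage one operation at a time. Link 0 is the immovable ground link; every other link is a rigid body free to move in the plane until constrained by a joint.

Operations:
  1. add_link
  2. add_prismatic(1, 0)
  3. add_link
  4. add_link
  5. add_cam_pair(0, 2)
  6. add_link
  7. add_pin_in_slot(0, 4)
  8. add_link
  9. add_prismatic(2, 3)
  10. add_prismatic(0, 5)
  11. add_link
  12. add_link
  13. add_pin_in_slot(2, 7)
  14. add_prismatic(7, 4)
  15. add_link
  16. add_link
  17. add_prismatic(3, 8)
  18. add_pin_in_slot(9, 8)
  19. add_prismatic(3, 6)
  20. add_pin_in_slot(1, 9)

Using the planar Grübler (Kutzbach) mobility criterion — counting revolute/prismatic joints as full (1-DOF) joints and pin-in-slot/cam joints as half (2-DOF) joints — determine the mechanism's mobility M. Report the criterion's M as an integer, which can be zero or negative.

ground; <1,0,0>
#1 <2,0,0>
P:1↔0 J1 <2,1,0>
#2 <3,1,0>
#3 <4,1,0>
C:0↔2 J2 <4,1,1>
#4 <5,1,1>
PS:0↔4 J2 <5,1,2>
#5 <6,1,2>
P:2↔3 J1 <6,2,2>
P:0↔5 J1 <6,3,2>
#6 <7,3,2>
#7 <8,3,2>
PS:2↔7 J2 <8,3,3>
P:7↔4 J1 <8,4,3>
#8 <9,4,3>
#9 <10,4,3>
P:3↔8 J1 <10,5,3>
PS:9↔8 J2 <10,5,4>
P:3↔6 J1 <10,6,4>
PS:1↔9 J2 <10,6,5>
3×9 − 2×6 − 1×5 = 10

M = 10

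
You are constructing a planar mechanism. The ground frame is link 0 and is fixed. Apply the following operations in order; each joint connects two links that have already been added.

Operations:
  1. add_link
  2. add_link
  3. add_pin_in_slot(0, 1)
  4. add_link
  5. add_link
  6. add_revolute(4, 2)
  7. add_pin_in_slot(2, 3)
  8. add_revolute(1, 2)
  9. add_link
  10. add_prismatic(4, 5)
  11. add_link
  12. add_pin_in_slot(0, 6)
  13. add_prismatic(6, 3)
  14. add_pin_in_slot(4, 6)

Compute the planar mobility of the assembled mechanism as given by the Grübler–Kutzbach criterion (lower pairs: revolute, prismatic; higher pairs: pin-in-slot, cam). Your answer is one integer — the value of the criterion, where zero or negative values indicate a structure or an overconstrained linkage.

M = 6

ground; <1,0,0>
#1 <2,0,0>
#2 <3,0,0>
PS:0↔1 J2 <3,0,1>
#3 <4,0,1>
#4 <5,0,1>
R:4↔2 J1 <5,1,1>
PS:2↔3 J2 <5,1,2>
R:1↔2 J1 <5,2,2>
#5 <6,2,2>
P:4↔5 J1 <6,3,2>
#6 <7,3,2>
PS:0↔6 J2 <7,3,3>
P:6↔3 J1 <7,4,3>
PS:4↔6 J2 <7,4,4>
3×6 − 2×4 − 1×4 = 6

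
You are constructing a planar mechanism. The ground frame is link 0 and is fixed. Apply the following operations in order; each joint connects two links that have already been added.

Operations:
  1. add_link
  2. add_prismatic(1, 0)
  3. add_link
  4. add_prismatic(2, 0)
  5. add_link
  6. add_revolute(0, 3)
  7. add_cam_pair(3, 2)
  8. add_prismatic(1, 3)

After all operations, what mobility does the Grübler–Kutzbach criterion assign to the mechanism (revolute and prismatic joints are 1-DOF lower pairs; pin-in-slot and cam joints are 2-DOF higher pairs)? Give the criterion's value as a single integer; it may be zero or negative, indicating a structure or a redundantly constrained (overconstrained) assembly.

M = 0

(L,J1,J2)=(1,0,0); link0 fixed
link1: (2,0,0)
P 1-0 [J1]: (2,1,0)
link2: (3,1,0)
P 2-0 [J1]: (3,2,0)
link3: (4,2,0)
R 0-3 [J1]: (4,3,0)
C 3-2 [J2]: (4,3,1)
P 1-3 [J1]: (4,4,1)
Grübler: 3·3 − 2·4 − 1 = 0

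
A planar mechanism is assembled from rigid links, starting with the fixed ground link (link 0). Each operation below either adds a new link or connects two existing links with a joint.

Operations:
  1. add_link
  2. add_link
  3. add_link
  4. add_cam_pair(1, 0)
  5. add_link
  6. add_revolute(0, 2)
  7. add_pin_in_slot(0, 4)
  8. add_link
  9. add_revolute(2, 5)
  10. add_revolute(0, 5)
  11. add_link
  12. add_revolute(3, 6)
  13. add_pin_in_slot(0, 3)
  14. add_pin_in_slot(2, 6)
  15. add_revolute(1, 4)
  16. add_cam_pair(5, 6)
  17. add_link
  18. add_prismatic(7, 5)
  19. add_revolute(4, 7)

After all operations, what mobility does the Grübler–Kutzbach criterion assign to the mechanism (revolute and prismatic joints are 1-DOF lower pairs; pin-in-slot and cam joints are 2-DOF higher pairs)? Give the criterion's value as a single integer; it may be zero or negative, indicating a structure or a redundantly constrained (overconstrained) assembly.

M = 2

[1;0;0] (link 0 is ground)
L+ [2;0;0]
L+ [3;0;0]
L+ [4;0;0]
C(1,0)∈J2 [4;0;1]
L+ [5;0;1]
R(0,2)∈J1 [5;1;1]
PS(0,4)∈J2 [5;1;2]
L+ [6;1;2]
R(2,5)∈J1 [6;2;2]
R(0,5)∈J1 [6;3;2]
L+ [7;3;2]
R(3,6)∈J1 [7;4;2]
PS(0,3)∈J2 [7;4;3]
PS(2,6)∈J2 [7;4;4]
R(1,4)∈J1 [7;5;4]
C(5,6)∈J2 [7;5;5]
L+ [8;5;5]
P(7,5)∈J1 [8;6;5]
R(4,7)∈J1 [8;7;5]
mobility = 21 − 14 − 5 = 2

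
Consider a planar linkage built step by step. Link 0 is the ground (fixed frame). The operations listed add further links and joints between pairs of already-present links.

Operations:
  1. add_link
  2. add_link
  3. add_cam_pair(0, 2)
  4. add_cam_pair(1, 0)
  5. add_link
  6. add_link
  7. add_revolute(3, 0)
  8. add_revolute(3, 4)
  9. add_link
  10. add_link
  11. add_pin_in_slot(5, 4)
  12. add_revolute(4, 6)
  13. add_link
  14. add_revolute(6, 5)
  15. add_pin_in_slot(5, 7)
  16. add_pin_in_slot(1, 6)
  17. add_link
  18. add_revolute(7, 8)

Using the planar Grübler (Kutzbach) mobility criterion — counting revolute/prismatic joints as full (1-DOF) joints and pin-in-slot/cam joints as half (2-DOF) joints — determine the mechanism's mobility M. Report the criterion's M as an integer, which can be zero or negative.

ground; <1,0,0>
#1 <2,0,0>
#2 <3,0,0>
C:0↔2 J2 <3,0,1>
C:1↔0 J2 <3,0,2>
#3 <4,0,2>
#4 <5,0,2>
R:3↔0 J1 <5,1,2>
R:3↔4 J1 <5,2,2>
#5 <6,2,2>
#6 <7,2,2>
PS:5↔4 J2 <7,2,3>
R:4↔6 J1 <7,3,3>
#7 <8,3,3>
R:6↔5 J1 <8,4,3>
PS:5↔7 J2 <8,4,4>
PS:1↔6 J2 <8,4,5>
#8 <9,4,5>
R:7↔8 J1 <9,5,5>
3×8 − 2×5 − 1×5 = 9

M = 9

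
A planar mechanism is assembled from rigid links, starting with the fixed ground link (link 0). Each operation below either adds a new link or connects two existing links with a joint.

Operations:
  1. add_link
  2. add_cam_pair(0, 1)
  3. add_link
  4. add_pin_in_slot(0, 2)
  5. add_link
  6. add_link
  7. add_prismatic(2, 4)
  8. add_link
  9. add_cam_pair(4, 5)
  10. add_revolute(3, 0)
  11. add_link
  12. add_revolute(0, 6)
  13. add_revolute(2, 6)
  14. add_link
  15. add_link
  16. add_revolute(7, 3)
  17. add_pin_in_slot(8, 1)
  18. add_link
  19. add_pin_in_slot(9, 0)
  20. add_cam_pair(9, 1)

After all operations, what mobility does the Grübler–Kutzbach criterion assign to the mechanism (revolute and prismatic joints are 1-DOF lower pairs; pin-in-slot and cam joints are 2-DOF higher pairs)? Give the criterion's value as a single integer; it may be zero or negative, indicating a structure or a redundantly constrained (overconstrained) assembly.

M = 11

ground; <1,0,0>
#1 <2,0,0>
C:0↔1 J2 <2,0,1>
#2 <3,0,1>
PS:0↔2 J2 <3,0,2>
#3 <4,0,2>
#4 <5,0,2>
P:2↔4 J1 <5,1,2>
#5 <6,1,2>
C:4↔5 J2 <6,1,3>
R:3↔0 J1 <6,2,3>
#6 <7,2,3>
R:0↔6 J1 <7,3,3>
R:2↔6 J1 <7,4,3>
#7 <8,4,3>
#8 <9,4,3>
R:7↔3 J1 <9,5,3>
PS:8↔1 J2 <9,5,4>
#9 <10,5,4>
PS:9↔0 J2 <10,5,5>
C:9↔1 J2 <10,5,6>
3×9 − 2×5 − 1×6 = 11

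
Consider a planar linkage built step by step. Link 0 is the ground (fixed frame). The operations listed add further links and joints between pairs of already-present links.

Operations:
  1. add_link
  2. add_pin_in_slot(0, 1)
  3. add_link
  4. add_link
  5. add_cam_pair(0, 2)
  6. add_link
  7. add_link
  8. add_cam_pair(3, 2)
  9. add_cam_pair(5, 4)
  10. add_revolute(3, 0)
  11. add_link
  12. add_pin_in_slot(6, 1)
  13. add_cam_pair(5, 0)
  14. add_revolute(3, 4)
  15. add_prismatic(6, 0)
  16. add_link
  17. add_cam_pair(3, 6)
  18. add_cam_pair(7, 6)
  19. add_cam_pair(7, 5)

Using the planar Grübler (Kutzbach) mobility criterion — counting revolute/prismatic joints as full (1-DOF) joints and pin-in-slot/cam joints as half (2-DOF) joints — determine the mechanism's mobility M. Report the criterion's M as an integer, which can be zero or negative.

M = 6

(L,J1,J2)=(1,0,0); link0 fixed
link1: (2,0,0)
PS 0-1 [J2]: (2,0,1)
link2: (3,0,1)
link3: (4,0,1)
C 0-2 [J2]: (4,0,2)
link4: (5,0,2)
link5: (6,0,2)
C 3-2 [J2]: (6,0,3)
C 5-4 [J2]: (6,0,4)
R 3-0 [J1]: (6,1,4)
link6: (7,1,4)
PS 6-1 [J2]: (7,1,5)
C 5-0 [J2]: (7,1,6)
R 3-4 [J1]: (7,2,6)
P 6-0 [J1]: (7,3,6)
link7: (8,3,6)
C 3-6 [J2]: (8,3,7)
C 7-6 [J2]: (8,3,8)
C 7-5 [J2]: (8,3,9)
Grübler: 3·7 − 2·3 − 9 = 6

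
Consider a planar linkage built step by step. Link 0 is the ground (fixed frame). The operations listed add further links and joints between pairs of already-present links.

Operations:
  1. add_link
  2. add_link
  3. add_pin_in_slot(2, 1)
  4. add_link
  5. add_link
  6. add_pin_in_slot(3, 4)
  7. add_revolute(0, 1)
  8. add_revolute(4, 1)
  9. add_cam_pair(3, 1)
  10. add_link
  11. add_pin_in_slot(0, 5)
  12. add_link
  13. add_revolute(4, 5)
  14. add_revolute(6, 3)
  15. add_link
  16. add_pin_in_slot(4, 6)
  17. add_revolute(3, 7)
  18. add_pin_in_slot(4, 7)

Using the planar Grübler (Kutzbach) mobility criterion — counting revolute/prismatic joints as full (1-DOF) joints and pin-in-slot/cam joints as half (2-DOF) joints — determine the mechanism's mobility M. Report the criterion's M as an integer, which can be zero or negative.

M = 5

[1;0;0] (link 0 is ground)
L+ [2;0;0]
L+ [3;0;0]
PS(2,1)∈J2 [3;0;1]
L+ [4;0;1]
L+ [5;0;1]
PS(3,4)∈J2 [5;0;2]
R(0,1)∈J1 [5;1;2]
R(4,1)∈J1 [5;2;2]
C(3,1)∈J2 [5;2;3]
L+ [6;2;3]
PS(0,5)∈J2 [6;2;4]
L+ [7;2;4]
R(4,5)∈J1 [7;3;4]
R(6,3)∈J1 [7;4;4]
L+ [8;4;4]
PS(4,6)∈J2 [8;4;5]
R(3,7)∈J1 [8;5;5]
PS(4,7)∈J2 [8;5;6]
mobility = 21 − 10 − 6 = 5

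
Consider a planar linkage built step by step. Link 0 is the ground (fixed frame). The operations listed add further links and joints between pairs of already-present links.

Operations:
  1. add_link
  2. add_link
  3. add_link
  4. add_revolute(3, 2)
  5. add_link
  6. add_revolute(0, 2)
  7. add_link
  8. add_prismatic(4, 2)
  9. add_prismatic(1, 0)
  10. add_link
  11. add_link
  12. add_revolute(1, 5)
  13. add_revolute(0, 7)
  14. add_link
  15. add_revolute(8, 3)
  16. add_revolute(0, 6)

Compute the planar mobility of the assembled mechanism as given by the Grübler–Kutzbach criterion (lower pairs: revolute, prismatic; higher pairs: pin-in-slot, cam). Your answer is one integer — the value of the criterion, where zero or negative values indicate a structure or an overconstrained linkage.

M = 8

ground; <1,0,0>
#1 <2,0,0>
#2 <3,0,0>
#3 <4,0,0>
R:3↔2 J1 <4,1,0>
#4 <5,1,0>
R:0↔2 J1 <5,2,0>
#5 <6,2,0>
P:4↔2 J1 <6,3,0>
P:1↔0 J1 <6,4,0>
#6 <7,4,0>
#7 <8,4,0>
R:1↔5 J1 <8,5,0>
R:0↔7 J1 <8,6,0>
#8 <9,6,0>
R:8↔3 J1 <9,7,0>
R:0↔6 J1 <9,8,0>
3×8 − 2×8 − 1×0 = 8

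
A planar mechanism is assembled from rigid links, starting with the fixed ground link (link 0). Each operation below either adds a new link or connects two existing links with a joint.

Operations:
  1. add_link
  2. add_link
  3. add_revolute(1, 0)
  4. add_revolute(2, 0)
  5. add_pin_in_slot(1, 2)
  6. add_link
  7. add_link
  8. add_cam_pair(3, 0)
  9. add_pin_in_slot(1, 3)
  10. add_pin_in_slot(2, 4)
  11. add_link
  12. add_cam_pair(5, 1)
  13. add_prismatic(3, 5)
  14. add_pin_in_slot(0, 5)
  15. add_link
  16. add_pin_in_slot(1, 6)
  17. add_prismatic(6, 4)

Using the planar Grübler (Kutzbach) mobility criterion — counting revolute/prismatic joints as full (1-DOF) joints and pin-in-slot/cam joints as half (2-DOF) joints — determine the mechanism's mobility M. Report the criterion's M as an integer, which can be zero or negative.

link 0 = ground. State L|J1|J2 = 1|0|0
+link1  2|0|0
+link2  3|0|0
R(1,0) f=1→J1  3|1|0
R(2,0) f=1→J1  3|2|0
PS(1,2) f=2→J2  3|2|1
+link3  4|2|1
+link4  5|2|1
C(3,0) f=2→J2  5|2|2
PS(1,3) f=2→J2  5|2|3
PS(2,4) f=2→J2  5|2|4
+link5  6|2|4
C(5,1) f=2→J2  6|2|5
P(3,5) f=1→J1  6|3|5
PS(0,5) f=2→J2  6|3|6
+link6  7|3|6
PS(1,6) f=2→J2  7|3|7
P(6,4) f=1→J1  7|4|7
M = 3(7−1)−2·4−7 = 18−8−7 = 3

M = 3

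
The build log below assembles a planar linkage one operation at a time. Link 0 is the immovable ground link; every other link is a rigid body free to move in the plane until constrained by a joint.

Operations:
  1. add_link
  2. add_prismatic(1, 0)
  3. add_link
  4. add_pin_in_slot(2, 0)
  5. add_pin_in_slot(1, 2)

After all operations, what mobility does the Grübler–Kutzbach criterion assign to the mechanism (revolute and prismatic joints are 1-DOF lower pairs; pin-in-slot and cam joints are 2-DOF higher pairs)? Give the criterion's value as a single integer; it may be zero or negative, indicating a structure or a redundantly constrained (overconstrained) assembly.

M = 2

[1;0;0] (link 0 is ground)
L+ [2;0;0]
P(1,0)∈J1 [2;1;0]
L+ [3;1;0]
PS(2,0)∈J2 [3;1;1]
PS(1,2)∈J2 [3;1;2]
mobility = 6 − 2 − 2 = 2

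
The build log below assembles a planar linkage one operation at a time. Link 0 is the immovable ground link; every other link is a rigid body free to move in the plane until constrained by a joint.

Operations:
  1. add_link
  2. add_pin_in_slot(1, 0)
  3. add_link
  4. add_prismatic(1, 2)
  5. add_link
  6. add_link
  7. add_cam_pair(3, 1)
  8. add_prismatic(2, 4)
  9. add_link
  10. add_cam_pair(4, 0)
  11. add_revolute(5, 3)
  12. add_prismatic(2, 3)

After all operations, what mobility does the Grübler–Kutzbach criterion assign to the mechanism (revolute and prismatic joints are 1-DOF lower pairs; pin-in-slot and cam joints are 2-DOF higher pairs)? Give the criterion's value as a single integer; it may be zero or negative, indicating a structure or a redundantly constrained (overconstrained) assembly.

M = 4

link 0 = ground. State L|J1|J2 = 1|0|0
+link1  2|0|0
PS(1,0) f=2→J2  2|0|1
+link2  3|0|1
P(1,2) f=1→J1  3|1|1
+link3  4|1|1
+link4  5|1|1
C(3,1) f=2→J2  5|1|2
P(2,4) f=1→J1  5|2|2
+link5  6|2|2
C(4,0) f=2→J2  6|2|3
R(5,3) f=1→J1  6|3|3
P(2,3) f=1→J1  6|4|3
M = 3(6−1)−2·4−3 = 15−8−3 = 4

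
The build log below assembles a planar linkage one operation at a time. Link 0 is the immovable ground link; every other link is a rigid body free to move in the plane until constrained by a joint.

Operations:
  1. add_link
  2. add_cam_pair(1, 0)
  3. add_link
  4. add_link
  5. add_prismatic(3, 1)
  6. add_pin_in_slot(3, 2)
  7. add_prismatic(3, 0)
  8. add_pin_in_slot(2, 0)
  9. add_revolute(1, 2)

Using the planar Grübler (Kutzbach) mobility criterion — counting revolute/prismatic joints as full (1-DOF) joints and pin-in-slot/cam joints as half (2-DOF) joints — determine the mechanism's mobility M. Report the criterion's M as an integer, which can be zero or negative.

ground; <1,0,0>
#1 <2,0,0>
C:1↔0 J2 <2,0,1>
#2 <3,0,1>
#3 <4,0,1>
P:3↔1 J1 <4,1,1>
PS:3↔2 J2 <4,1,2>
P:3↔0 J1 <4,2,2>
PS:2↔0 J2 <4,2,3>
R:1↔2 J1 <4,3,3>
3×3 − 2×3 − 1×3 = 0

M = 0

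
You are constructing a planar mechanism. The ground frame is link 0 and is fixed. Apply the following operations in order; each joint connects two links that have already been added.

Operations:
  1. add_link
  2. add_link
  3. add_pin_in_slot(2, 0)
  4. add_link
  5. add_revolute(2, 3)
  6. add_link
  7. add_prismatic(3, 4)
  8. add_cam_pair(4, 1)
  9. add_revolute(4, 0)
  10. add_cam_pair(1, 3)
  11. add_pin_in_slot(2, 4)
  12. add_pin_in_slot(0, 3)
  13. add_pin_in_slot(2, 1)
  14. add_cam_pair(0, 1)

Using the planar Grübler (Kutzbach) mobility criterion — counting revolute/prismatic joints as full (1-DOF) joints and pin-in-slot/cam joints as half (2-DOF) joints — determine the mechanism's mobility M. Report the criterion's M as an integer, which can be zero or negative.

M = -1

link 0 = ground. State L|J1|J2 = 1|0|0
+link1  2|0|0
+link2  3|0|0
PS(2,0) f=2→J2  3|0|1
+link3  4|0|1
R(2,3) f=1→J1  4|1|1
+link4  5|1|1
P(3,4) f=1→J1  5|2|1
C(4,1) f=2→J2  5|2|2
R(4,0) f=1→J1  5|3|2
C(1,3) f=2→J2  5|3|3
PS(2,4) f=2→J2  5|3|4
PS(0,3) f=2→J2  5|3|5
PS(2,1) f=2→J2  5|3|6
C(0,1) f=2→J2  5|3|7
M = 3(5−1)−2·3−7 = 12−6−7 = -1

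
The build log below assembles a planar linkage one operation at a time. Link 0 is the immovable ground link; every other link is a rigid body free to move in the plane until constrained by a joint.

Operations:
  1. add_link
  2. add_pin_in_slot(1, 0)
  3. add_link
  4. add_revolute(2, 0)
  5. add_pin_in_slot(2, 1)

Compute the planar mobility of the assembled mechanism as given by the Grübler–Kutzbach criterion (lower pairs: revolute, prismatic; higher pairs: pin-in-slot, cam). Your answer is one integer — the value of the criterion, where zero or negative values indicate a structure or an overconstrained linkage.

M = 2

(L,J1,J2)=(1,0,0); link0 fixed
link1: (2,0,0)
PS 1-0 [J2]: (2,0,1)
link2: (3,0,1)
R 2-0 [J1]: (3,1,1)
PS 2-1 [J2]: (3,1,2)
Grübler: 3·2 − 2·1 − 2 = 2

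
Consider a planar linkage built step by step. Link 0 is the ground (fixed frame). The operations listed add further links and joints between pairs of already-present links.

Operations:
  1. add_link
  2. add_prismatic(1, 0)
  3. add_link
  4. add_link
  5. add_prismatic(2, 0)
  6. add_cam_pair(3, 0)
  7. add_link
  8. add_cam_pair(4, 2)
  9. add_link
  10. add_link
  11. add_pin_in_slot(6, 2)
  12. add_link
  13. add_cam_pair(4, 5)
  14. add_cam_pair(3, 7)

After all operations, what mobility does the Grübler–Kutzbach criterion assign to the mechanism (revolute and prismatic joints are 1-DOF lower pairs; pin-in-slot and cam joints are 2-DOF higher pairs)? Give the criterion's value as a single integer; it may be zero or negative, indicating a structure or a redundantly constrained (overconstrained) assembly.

[1;0;0] (link 0 is ground)
L+ [2;0;0]
P(1,0)∈J1 [2;1;0]
L+ [3;1;0]
L+ [4;1;0]
P(2,0)∈J1 [4;2;0]
C(3,0)∈J2 [4;2;1]
L+ [5;2;1]
C(4,2)∈J2 [5;2;2]
L+ [6;2;2]
L+ [7;2;2]
PS(6,2)∈J2 [7;2;3]
L+ [8;2;3]
C(4,5)∈J2 [8;2;4]
C(3,7)∈J2 [8;2;5]
mobility = 21 − 4 − 5 = 12

M = 12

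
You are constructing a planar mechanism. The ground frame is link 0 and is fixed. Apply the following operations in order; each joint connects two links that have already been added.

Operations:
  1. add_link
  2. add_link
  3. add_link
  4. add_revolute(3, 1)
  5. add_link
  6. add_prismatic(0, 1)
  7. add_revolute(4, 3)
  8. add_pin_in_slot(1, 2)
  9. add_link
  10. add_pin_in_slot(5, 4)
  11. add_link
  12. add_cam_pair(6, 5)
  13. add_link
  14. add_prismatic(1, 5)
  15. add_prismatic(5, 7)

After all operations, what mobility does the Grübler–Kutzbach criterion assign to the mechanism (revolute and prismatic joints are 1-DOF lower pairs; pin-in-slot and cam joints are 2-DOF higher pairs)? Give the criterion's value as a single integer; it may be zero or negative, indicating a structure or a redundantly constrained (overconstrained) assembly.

M = 8

L=1 J1=0 J2=0
add link → L=2 J1=0 J2=0
add link → L=3 J1=0 J2=0
add link → L=4 J1=0 J2=0
R@3,1 dof=1 J1 → L=4 J1=1 J2=0
add link → L=5 J1=1 J2=0
P@0,1 dof=1 J1 → L=5 J1=2 J2=0
R@4,3 dof=1 J1 → L=5 J1=3 J2=0
PS@1,2 dof=2 J2 → L=5 J1=3 J2=1
add link → L=6 J1=3 J2=1
PS@5,4 dof=2 J2 → L=6 J1=3 J2=2
add link → L=7 J1=3 J2=2
C@6,5 dof=2 J2 → L=7 J1=3 J2=3
add link → L=8 J1=3 J2=3
P@1,5 dof=1 J1 → L=8 J1=4 J2=3
P@5,7 dof=1 J1 → L=8 J1=5 J2=3
M=3(L−1)−2J1−J2=3·7−2·5−3=8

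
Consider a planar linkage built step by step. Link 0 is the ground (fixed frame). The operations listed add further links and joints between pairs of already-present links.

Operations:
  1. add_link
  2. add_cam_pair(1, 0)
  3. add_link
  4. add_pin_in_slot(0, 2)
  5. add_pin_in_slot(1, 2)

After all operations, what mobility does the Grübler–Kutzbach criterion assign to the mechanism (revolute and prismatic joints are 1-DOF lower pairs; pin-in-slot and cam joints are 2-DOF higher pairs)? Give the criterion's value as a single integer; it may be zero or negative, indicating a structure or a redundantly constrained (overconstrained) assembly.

M = 3

[1;0;0] (link 0 is ground)
L+ [2;0;0]
C(1,0)∈J2 [2;0;1]
L+ [3;0;1]
PS(0,2)∈J2 [3;0;2]
PS(1,2)∈J2 [3;0;3]
mobility = 6 − 0 − 3 = 3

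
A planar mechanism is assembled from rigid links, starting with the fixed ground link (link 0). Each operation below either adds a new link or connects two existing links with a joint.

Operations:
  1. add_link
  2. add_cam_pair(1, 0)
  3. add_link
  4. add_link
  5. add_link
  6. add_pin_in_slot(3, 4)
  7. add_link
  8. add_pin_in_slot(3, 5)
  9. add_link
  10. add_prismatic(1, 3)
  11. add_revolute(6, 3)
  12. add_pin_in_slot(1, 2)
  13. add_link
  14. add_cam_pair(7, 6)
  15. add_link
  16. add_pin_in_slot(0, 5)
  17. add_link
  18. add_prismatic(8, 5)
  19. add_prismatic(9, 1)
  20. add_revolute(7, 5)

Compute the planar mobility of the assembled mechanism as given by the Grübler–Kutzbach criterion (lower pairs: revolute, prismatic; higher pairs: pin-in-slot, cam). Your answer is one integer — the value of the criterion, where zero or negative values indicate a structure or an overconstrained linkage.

link 0 = ground. State L|J1|J2 = 1|0|0
+link1  2|0|0
C(1,0) f=2→J2  2|0|1
+link2  3|0|1
+link3  4|0|1
+link4  5|0|1
PS(3,4) f=2→J2  5|0|2
+link5  6|0|2
PS(3,5) f=2→J2  6|0|3
+link6  7|0|3
P(1,3) f=1→J1  7|1|3
R(6,3) f=1→J1  7|2|3
PS(1,2) f=2→J2  7|2|4
+link7  8|2|4
C(7,6) f=2→J2  8|2|5
+link8  9|2|5
PS(0,5) f=2→J2  9|2|6
+link9  10|2|6
P(8,5) f=1→J1  10|3|6
P(9,1) f=1→J1  10|4|6
R(7,5) f=1→J1  10|5|6
M = 3(10−1)−2·5−6 = 27−10−6 = 11

M = 11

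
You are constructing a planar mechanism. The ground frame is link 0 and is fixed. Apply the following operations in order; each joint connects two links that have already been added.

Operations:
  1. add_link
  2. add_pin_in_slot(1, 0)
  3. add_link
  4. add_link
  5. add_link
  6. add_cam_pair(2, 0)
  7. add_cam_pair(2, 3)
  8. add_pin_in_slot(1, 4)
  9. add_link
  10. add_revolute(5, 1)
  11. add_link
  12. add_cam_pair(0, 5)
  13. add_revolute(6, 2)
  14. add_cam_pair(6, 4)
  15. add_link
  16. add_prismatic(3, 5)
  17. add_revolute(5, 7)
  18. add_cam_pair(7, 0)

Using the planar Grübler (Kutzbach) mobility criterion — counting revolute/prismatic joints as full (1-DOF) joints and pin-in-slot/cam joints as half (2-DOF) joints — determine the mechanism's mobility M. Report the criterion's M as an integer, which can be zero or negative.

(L,J1,J2)=(1,0,0); link0 fixed
link1: (2,0,0)
PS 1-0 [J2]: (2,0,1)
link2: (3,0,1)
link3: (4,0,1)
link4: (5,0,1)
C 2-0 [J2]: (5,0,2)
C 2-3 [J2]: (5,0,3)
PS 1-4 [J2]: (5,0,4)
link5: (6,0,4)
R 5-1 [J1]: (6,1,4)
link6: (7,1,4)
C 0-5 [J2]: (7,1,5)
R 6-2 [J1]: (7,2,5)
C 6-4 [J2]: (7,2,6)
link7: (8,2,6)
P 3-5 [J1]: (8,3,6)
R 5-7 [J1]: (8,4,6)
C 7-0 [J2]: (8,4,7)
Grübler: 3·7 − 2·4 − 7 = 6

M = 6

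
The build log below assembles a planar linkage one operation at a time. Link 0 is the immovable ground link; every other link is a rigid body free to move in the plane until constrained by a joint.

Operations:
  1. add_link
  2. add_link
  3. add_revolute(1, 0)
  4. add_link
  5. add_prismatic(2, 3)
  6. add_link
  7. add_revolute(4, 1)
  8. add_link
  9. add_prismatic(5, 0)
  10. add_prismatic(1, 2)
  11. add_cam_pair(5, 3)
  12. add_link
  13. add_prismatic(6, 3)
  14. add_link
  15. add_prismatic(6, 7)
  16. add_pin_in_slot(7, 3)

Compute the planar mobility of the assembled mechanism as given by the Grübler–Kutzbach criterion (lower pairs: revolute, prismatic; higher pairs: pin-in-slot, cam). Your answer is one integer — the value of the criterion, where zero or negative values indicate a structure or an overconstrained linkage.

[1;0;0] (link 0 is ground)
L+ [2;0;0]
L+ [3;0;0]
R(1,0)∈J1 [3;1;0]
L+ [4;1;0]
P(2,3)∈J1 [4;2;0]
L+ [5;2;0]
R(4,1)∈J1 [5;3;0]
L+ [6;3;0]
P(5,0)∈J1 [6;4;0]
P(1,2)∈J1 [6;5;0]
C(5,3)∈J2 [6;5;1]
L+ [7;5;1]
P(6,3)∈J1 [7;6;1]
L+ [8;6;1]
P(6,7)∈J1 [8;7;1]
PS(7,3)∈J2 [8;7;2]
mobility = 21 − 14 − 2 = 5

M = 5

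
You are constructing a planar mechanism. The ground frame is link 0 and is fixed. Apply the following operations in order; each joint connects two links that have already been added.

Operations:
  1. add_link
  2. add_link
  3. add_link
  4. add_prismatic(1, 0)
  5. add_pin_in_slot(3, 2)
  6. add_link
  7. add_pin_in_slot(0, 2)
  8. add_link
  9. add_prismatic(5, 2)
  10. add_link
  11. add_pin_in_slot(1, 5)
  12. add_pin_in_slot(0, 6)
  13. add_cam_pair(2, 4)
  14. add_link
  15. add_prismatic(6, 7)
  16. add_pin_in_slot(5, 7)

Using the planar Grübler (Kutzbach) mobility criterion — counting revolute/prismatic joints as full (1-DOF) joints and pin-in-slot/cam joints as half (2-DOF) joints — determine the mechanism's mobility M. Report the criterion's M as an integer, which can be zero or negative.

M = 9

ground; <1,0,0>
#1 <2,0,0>
#2 <3,0,0>
#3 <4,0,0>
P:1↔0 J1 <4,1,0>
PS:3↔2 J2 <4,1,1>
#4 <5,1,1>
PS:0↔2 J2 <5,1,2>
#5 <6,1,2>
P:5↔2 J1 <6,2,2>
#6 <7,2,2>
PS:1↔5 J2 <7,2,3>
PS:0↔6 J2 <7,2,4>
C:2↔4 J2 <7,2,5>
#7 <8,2,5>
P:6↔7 J1 <8,3,5>
PS:5↔7 J2 <8,3,6>
3×7 − 2×3 − 1×6 = 9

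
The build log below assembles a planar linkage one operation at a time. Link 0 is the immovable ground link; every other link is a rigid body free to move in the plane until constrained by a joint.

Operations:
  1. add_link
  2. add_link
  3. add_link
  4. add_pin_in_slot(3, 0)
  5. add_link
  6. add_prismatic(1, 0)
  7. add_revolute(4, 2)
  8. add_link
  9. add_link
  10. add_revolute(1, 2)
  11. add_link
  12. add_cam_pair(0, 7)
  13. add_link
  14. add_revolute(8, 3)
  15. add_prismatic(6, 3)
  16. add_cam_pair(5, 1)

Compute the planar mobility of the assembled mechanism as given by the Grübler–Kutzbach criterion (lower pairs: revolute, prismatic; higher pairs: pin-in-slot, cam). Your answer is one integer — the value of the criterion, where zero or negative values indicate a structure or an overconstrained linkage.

M = 11

(L,J1,J2)=(1,0,0); link0 fixed
link1: (2,0,0)
link2: (3,0,0)
link3: (4,0,0)
PS 3-0 [J2]: (4,0,1)
link4: (5,0,1)
P 1-0 [J1]: (5,1,1)
R 4-2 [J1]: (5,2,1)
link5: (6,2,1)
link6: (7,2,1)
R 1-2 [J1]: (7,3,1)
link7: (8,3,1)
C 0-7 [J2]: (8,3,2)
link8: (9,3,2)
R 8-3 [J1]: (9,4,2)
P 6-3 [J1]: (9,5,2)
C 5-1 [J2]: (9,5,3)
Grübler: 3·8 − 2·5 − 3 = 11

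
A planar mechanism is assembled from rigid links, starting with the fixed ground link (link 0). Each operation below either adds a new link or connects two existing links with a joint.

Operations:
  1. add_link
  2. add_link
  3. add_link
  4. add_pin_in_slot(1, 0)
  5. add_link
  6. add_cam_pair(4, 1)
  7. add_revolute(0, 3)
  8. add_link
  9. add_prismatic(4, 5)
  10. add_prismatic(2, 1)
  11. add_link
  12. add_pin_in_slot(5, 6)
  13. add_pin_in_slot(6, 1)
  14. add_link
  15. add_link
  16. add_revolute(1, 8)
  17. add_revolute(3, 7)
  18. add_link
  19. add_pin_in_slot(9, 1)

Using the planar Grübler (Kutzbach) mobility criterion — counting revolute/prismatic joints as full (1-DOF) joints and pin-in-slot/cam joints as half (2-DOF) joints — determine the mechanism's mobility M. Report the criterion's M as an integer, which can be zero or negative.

M = 12

(L,J1,J2)=(1,0,0); link0 fixed
link1: (2,0,0)
link2: (3,0,0)
link3: (4,0,0)
PS 1-0 [J2]: (4,0,1)
link4: (5,0,1)
C 4-1 [J2]: (5,0,2)
R 0-3 [J1]: (5,1,2)
link5: (6,1,2)
P 4-5 [J1]: (6,2,2)
P 2-1 [J1]: (6,3,2)
link6: (7,3,2)
PS 5-6 [J2]: (7,3,3)
PS 6-1 [J2]: (7,3,4)
link7: (8,3,4)
link8: (9,3,4)
R 1-8 [J1]: (9,4,4)
R 3-7 [J1]: (9,5,4)
link9: (10,5,4)
PS 9-1 [J2]: (10,5,5)
Grübler: 3·9 − 2·5 − 5 = 12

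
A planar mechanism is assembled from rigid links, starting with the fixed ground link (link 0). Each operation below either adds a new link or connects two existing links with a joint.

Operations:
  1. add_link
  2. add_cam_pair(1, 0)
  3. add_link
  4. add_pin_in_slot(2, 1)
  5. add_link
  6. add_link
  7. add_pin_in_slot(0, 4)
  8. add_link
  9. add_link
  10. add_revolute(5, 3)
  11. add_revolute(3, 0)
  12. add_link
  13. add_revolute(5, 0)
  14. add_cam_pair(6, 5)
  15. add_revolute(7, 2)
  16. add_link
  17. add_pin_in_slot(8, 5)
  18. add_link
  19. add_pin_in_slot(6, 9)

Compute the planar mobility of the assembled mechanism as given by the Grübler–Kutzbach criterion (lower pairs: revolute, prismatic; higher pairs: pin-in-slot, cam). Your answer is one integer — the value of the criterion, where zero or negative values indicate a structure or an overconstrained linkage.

(L,J1,J2)=(1,0,0); link0 fixed
link1: (2,0,0)
C 1-0 [J2]: (2,0,1)
link2: (3,0,1)
PS 2-1 [J2]: (3,0,2)
link3: (4,0,2)
link4: (5,0,2)
PS 0-4 [J2]: (5,0,3)
link5: (6,0,3)
link6: (7,0,3)
R 5-3 [J1]: (7,1,3)
R 3-0 [J1]: (7,2,3)
link7: (8,2,3)
R 5-0 [J1]: (8,3,3)
C 6-5 [J2]: (8,3,4)
R 7-2 [J1]: (8,4,4)
link8: (9,4,4)
PS 8-5 [J2]: (9,4,5)
link9: (10,4,5)
PS 6-9 [J2]: (10,4,6)
Grübler: 3·9 − 2·4 − 6 = 13

M = 13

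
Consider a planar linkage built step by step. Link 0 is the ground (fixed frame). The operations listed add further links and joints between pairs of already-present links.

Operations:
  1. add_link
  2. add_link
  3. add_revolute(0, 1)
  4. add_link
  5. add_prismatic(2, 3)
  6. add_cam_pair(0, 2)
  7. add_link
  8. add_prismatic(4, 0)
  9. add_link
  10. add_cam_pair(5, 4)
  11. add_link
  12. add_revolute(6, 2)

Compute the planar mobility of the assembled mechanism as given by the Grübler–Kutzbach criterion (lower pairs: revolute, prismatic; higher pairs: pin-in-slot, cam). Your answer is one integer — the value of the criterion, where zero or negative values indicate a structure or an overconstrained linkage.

[1;0;0] (link 0 is ground)
L+ [2;0;0]
L+ [3;0;0]
R(0,1)∈J1 [3;1;0]
L+ [4;1;0]
P(2,3)∈J1 [4;2;0]
C(0,2)∈J2 [4;2;1]
L+ [5;2;1]
P(4,0)∈J1 [5;3;1]
L+ [6;3;1]
C(5,4)∈J2 [6;3;2]
L+ [7;3;2]
R(6,2)∈J1 [7;4;2]
mobility = 18 − 8 − 2 = 8

M = 8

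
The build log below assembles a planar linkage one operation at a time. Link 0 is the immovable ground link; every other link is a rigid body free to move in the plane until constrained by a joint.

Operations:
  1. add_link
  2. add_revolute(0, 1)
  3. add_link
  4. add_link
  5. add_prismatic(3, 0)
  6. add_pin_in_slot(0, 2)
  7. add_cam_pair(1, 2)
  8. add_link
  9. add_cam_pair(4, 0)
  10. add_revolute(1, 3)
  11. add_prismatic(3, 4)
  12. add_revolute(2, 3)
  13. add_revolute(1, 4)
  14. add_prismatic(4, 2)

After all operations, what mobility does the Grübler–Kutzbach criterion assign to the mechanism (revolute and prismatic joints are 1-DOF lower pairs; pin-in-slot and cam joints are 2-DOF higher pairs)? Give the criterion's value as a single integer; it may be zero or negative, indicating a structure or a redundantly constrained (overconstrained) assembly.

M = -5

[1;0;0] (link 0 is ground)
L+ [2;0;0]
R(0,1)∈J1 [2;1;0]
L+ [3;1;0]
L+ [4;1;0]
P(3,0)∈J1 [4;2;0]
PS(0,2)∈J2 [4;2;1]
C(1,2)∈J2 [4;2;2]
L+ [5;2;2]
C(4,0)∈J2 [5;2;3]
R(1,3)∈J1 [5;3;3]
P(3,4)∈J1 [5;4;3]
R(2,3)∈J1 [5;5;3]
R(1,4)∈J1 [5;6;3]
P(4,2)∈J1 [5;7;3]
mobility = 12 − 14 − 3 = -5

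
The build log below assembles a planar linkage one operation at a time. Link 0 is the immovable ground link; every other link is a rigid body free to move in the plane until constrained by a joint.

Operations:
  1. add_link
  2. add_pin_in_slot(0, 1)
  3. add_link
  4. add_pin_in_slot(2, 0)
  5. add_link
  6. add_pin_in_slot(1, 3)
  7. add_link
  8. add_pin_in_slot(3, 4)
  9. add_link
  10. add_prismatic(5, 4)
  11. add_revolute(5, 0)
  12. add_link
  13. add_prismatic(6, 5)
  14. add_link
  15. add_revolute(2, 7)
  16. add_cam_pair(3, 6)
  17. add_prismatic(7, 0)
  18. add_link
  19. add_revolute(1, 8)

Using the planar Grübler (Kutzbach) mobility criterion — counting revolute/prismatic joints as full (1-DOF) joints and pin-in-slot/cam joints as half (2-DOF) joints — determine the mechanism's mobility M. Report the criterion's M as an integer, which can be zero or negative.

M = 7

L=1 J1=0 J2=0
add link → L=2 J1=0 J2=0
PS@0,1 dof=2 J2 → L=2 J1=0 J2=1
add link → L=3 J1=0 J2=1
PS@2,0 dof=2 J2 → L=3 J1=0 J2=2
add link → L=4 J1=0 J2=2
PS@1,3 dof=2 J2 → L=4 J1=0 J2=3
add link → L=5 J1=0 J2=3
PS@3,4 dof=2 J2 → L=5 J1=0 J2=4
add link → L=6 J1=0 J2=4
P@5,4 dof=1 J1 → L=6 J1=1 J2=4
R@5,0 dof=1 J1 → L=6 J1=2 J2=4
add link → L=7 J1=2 J2=4
P@6,5 dof=1 J1 → L=7 J1=3 J2=4
add link → L=8 J1=3 J2=4
R@2,7 dof=1 J1 → L=8 J1=4 J2=4
C@3,6 dof=2 J2 → L=8 J1=4 J2=5
P@7,0 dof=1 J1 → L=8 J1=5 J2=5
add link → L=9 J1=5 J2=5
R@1,8 dof=1 J1 → L=9 J1=6 J2=5
M=3(L−1)−2J1−J2=3·8−2·6−5=7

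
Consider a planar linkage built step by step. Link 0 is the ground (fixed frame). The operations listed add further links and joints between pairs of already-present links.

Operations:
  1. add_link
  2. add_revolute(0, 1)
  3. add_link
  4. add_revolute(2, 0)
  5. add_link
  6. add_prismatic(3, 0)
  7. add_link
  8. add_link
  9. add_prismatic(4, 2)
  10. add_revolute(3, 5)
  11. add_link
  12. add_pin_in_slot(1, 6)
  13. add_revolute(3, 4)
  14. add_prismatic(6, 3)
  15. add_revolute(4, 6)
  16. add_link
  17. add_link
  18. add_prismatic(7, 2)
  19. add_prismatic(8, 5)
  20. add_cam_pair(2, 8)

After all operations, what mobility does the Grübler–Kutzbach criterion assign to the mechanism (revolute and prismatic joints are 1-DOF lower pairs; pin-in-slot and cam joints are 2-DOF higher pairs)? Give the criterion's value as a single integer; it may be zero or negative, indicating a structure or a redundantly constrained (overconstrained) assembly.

(L,J1,J2)=(1,0,0); link0 fixed
link1: (2,0,0)
R 0-1 [J1]: (2,1,0)
link2: (3,1,0)
R 2-0 [J1]: (3,2,0)
link3: (4,2,0)
P 3-0 [J1]: (4,3,0)
link4: (5,3,0)
link5: (6,3,0)
P 4-2 [J1]: (6,4,0)
R 3-5 [J1]: (6,5,0)
link6: (7,5,0)
PS 1-6 [J2]: (7,5,1)
R 3-4 [J1]: (7,6,1)
P 6-3 [J1]: (7,7,1)
R 4-6 [J1]: (7,8,1)
link7: (8,8,1)
link8: (9,8,1)
P 7-2 [J1]: (9,9,1)
P 8-5 [J1]: (9,10,1)
C 2-8 [J2]: (9,10,2)
Grübler: 3·8 − 2·10 − 2 = 2

M = 2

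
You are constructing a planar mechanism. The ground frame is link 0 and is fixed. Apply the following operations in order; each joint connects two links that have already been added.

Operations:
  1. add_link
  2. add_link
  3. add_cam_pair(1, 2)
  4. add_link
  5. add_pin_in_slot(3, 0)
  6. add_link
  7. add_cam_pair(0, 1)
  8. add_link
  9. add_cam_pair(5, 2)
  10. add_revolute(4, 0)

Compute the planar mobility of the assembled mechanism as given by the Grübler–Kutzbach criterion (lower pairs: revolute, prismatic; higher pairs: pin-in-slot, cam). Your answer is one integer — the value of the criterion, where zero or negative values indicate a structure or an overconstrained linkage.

M = 9

link 0 = ground. State L|J1|J2 = 1|0|0
+link1  2|0|0
+link2  3|0|0
C(1,2) f=2→J2  3|0|1
+link3  4|0|1
PS(3,0) f=2→J2  4|0|2
+link4  5|0|2
C(0,1) f=2→J2  5|0|3
+link5  6|0|3
C(5,2) f=2→J2  6|0|4
R(4,0) f=1→J1  6|1|4
M = 3(6−1)−2·1−4 = 15−2−4 = 9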